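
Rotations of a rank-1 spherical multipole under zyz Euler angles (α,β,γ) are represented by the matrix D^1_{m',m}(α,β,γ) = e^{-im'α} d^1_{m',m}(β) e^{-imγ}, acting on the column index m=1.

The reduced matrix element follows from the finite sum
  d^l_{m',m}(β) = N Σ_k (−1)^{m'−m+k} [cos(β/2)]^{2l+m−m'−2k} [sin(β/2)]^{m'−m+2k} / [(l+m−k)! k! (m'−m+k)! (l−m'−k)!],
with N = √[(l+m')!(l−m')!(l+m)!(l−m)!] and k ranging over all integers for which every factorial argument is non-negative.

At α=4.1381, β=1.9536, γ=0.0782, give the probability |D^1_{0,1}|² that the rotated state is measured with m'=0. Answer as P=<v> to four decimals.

P=0.4302

First d^1_{0,1}(β=1.9536), then the phase factors e^{-i(0)α} and e^{-i(1)γ}:
Half-angle: c=0.559677, s=0.828711. N=√(1·1·2·1)=1.414214
k: max(0,(1)−(0))=1 … min(1+(1),1−(0))=1
  k=1: (−1)^0·1.4142/(1)·0.5597^1·0.8287^1 = +0.655927
d^1_{0,1}(1.9536) = +0.655927
|D^1_{0,1}|² = |d^1_{0,1}(β)|² = (+0.655927)² = 0.430240 (the z-rotation phases have unit modulus)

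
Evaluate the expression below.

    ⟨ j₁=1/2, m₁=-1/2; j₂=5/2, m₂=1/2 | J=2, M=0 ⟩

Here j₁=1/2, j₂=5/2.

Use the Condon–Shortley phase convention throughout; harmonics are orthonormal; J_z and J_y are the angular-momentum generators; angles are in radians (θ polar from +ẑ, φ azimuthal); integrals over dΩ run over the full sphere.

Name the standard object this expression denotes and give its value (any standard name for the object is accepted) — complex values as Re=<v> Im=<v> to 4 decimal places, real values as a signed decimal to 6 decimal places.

This is a Clebsch–Gordan (vector-coupling) coefficient.
j₁+j₂−J=1  J+j₁−j₂=0  J−j₁+j₂=4  j₁+j₂+J+1=6
(j₁±m₁, j₂±m₂, J±M) = (0,1,3,2,2,2)
P² = 8
sum k=1..1:
  [1] −1/4 = -1/4
S = -1/4
C² = P²·S² = 1/2 ; C = -0.707107

Clebsch–Gordan coefficient, −√(1/2) ≈ -0.707107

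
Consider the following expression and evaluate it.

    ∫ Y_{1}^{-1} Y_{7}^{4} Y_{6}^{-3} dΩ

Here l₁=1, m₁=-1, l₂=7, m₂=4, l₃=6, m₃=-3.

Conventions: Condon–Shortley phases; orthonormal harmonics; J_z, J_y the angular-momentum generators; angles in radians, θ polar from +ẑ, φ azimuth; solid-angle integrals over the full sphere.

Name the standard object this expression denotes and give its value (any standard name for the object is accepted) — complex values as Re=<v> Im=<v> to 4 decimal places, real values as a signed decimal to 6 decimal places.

This is a Gaunt coefficient — the integral of a triple product of spherical harmonics over the sphere.
Rules hold: Σm=0, L=14 even, 6≤6≤8.
N = 3·15·13 = 585
Δ = 2!·0!·12!/15! = 1/1365
Racah Σ t=1..1: t=1:−1/518400 = -1/518400
⇒ 3j(1 7 6; 0 0 0)² = 7/195, sgn -1
Racah Σ t=2..2: t=2:+1/4354560 = 1/4354560
⇒ 3j(1 7 6; -1 4 -3)² = 11/273, sgn -1
4πI² = N·(3j₀)²·(3jₘ)² = 11/13
I = +1·√(0.846154/4π) = 0.25948947

Gaunt coefficient, +0.259489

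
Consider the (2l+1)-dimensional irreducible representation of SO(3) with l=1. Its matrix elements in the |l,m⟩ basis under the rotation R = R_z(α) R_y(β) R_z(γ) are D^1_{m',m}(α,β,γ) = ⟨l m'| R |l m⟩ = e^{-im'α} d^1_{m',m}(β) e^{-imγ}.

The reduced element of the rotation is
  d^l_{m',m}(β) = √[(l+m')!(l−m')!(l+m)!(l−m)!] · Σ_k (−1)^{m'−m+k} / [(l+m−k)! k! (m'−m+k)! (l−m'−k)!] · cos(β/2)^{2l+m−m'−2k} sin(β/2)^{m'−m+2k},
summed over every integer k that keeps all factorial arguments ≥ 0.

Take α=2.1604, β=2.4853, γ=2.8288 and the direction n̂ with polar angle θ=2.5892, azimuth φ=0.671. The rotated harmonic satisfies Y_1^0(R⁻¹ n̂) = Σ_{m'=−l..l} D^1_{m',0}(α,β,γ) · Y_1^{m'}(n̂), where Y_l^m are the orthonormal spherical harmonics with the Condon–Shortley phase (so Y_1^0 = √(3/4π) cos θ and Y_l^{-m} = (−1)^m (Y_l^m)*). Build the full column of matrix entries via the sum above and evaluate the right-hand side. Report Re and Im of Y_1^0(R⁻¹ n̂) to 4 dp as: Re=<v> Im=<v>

Re=0.3422 Im=0.0000

Need the full column D^1_{m',0} for m'=−1..1 at α=2.1604, β=2.4853, γ=2.8288.
cos(β/2)=0.322289, sin(β/2)=0.946641
d^1_{-1,0}: single k=1 term ⇒ +0.431465;  D = -0.239908+0.358617i
d^1_{0,0}: k∈[0..1] ⇒ +0.103870 -0.896130 = -0.792260;  D = -0.792260+0.000000i
d^1_{1,0}: single k=0 term ⇒ -0.431465;  D = +0.239908+0.358617i
Y_1^{m'}(θ=2.5892,φ=0.671) and Σ D·Y over m':
  (-0.2399+0.3586i)·(+0.1420-0.1127i)  (-0.7923+0.0000i)·(-0.4159+0.0000i)  (+0.2399+0.3586i)·(-0.1420-0.1127i)
Y_1^0(R⁻¹ n̂) = +0.342247+0.000000i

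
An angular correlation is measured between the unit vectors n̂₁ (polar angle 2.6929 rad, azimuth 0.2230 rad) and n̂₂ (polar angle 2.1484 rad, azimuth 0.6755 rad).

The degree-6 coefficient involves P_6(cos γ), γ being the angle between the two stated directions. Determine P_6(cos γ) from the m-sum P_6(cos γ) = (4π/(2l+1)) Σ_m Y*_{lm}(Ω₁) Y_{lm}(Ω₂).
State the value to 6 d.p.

Addition theorem: P_6(cos γ) = (4π/13) Σ_m Y*_{lm}(Ω₁) Y_{lm}(Ω₂), m = −6…6:
  m=-6: Y*=(0.000743, 0.003132)  Y=(-0.102325, 0.132011)  product (-0.000489, -0.000222)
  m=-5: Y*=(-0.010194, -0.020795)  Y=(0.366653, -0.088137)  product (-0.005571, -0.006726)
  m=-4: Y*=(0.062900, 0.077975)  Y=(-0.362543, -0.170498)  product (-0.009509, -0.038994)
  m=-3: Y*=(-0.222859, -0.176198)  Y=(0.025724, 0.052487)  product (0.003515, -0.016230)
  m=-2: Y*=(0.449866, 0.215095)  Y=(-0.071433, 0.319748)  product (-0.100912, 0.128479)
  m=-1: Y*=(-0.375984, -0.085262)  Y=(0.148667, -0.119119)  product (-0.066053, 0.032111)
  m=+0: Y*=(-0.239500, -0.000000)  Y=(0.281418, 0.000000)  product (-0.067400, -0.000000)
  m=+1: Y*=(0.375984, -0.085262)  Y=(-0.148667, -0.119119)  product (-0.066053, -0.032111)
  m=+2: Y*=(0.449866, -0.215095)  Y=(-0.071433, -0.319748)  product (-0.100912, -0.128479)
  m=+3: Y*=(0.222859, -0.176198)  Y=(-0.025724, 0.052487)  product (0.003515, 0.016230)
  m=+4: Y*=(0.062900, -0.077975)  Y=(-0.362543, 0.170498)  product (-0.009509, 0.038994)
  m=+5: Y*=(0.010194, -0.020795)  Y=(-0.366653, -0.088137)  product (-0.005571, 0.006726)
  m=+6: Y*=(0.000743, -0.003132)  Y=(-0.102325, -0.132011)  product (-0.000489, 0.000222)
Total Σ_m = (-0.425437, -0.000000). Multiply by 0.966644: (-0.411246, -0.000000). P_6(cos γ) = -0.411246

-0.411246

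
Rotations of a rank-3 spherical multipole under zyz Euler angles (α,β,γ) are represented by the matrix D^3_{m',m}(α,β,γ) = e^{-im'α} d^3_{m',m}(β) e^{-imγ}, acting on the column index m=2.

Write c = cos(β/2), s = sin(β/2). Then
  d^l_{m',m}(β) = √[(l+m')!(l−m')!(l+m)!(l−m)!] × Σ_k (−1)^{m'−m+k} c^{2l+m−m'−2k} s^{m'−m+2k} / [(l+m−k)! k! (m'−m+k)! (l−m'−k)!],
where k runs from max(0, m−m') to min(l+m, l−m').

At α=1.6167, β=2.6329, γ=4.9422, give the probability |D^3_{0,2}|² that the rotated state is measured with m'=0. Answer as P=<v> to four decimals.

Split into d^3_{0,2}(β=2.6329) × two z-phases.
With c≡cos(β/2)=0.251613 and s≡sin(β/2)=0.967828, N=[6·6·120·1]^{1/2}=65.726707
k∈{2,3} keeps every argument non-negative
  k=2: (−1)^0·65.7267/(12)·0.2516^4·0.9678^2 = +0.020563
  k=3: (−1)^1·65.7267/(12)·0.2516^2·0.9678^4 = -0.304242
d^3_{0,2}(2.6329) = +0.020563 -0.304242 = -0.283679
|D^3_{0,2}|² = |d^3_{0,2}(β)|² = (-0.283679)² = 0.080474 (the z-rotation phases have unit modulus)

P=0.0805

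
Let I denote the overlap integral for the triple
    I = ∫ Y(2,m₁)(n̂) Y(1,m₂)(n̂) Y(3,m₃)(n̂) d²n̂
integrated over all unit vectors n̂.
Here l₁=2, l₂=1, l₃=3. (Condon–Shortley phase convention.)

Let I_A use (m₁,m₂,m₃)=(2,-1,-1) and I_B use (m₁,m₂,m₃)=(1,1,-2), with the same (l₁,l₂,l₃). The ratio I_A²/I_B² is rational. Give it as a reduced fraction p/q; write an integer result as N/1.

1/10

Shared (l₁,l₂,l₃)=(2,1,3): N and (l;000)² cancel in I_A²/I_B².
A: Δ = 0!·4!·2!/7! = 1/105; Racah Σ t=0..0: t=0:+1/48 = 1/48; ⇒ 3j(2 1 3; 2 -1 -1)² = 1/105, sgn +1
B: Δ = 0!·4!·2!/7! = 1/105; Racah Σ t=0..0: t=0:+1/12 = 1/12; ⇒ 3j(2 1 3; 1 1 -2)² = 2/21, sgn -1
I_A²/I_B² = (1/105)/(2/21) = 1/10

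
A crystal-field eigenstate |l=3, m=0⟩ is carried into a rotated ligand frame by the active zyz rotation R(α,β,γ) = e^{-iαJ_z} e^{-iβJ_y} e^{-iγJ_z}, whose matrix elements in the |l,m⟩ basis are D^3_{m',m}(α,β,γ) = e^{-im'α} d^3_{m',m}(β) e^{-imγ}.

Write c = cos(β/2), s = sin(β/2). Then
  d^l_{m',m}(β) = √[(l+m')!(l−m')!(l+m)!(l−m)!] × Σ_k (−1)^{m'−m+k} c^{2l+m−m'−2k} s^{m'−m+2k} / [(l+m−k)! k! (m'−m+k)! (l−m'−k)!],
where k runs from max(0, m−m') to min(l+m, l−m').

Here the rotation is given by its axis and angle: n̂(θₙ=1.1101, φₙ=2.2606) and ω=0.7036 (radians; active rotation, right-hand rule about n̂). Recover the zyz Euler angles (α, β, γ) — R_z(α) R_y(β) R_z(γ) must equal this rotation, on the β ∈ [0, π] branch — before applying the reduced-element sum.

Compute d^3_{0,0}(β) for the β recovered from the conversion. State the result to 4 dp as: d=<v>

d=0.1117

Axis–angle → zyz. n̂ = (sinθₙcosφₙ, sinθₙsinφₙ, cosθₙ) = (-0.570038, +0.690950, +0.444572), ω = 0.7036.
R = I cosω + sinω [n̂]ₓ + (1−cosω) n̂n̂ᵀ gives
  R = [+0.839686, -0.381160, +0.386839; +0.194087, +0.875895, +0.441745; -0.507205, -0.295847, +0.809455]
β = atan2(√(R₁₃²+R₂₃²), R₃₃) = 0.627573; α = atan2(R₂₃, R₁₃) mod 2π = 0.851567; γ = atan2(R₃₂, −R₃₁) mod 2π = 5.755145
d^3_{0,0}(β=0.6276) via the finite sum:
c=cos(0.627573/2)=0.951172, s=sin(0.627573/2)=0.308662; N=√[6·6·6·6]=36.000000
k∈{0,1,2,3} keeps every argument non-negative
  k=0: (−1)^0·36.0000/(36)·0.9512^6·0.3087^0 = +0.740548
  k=1: (−1)^1·36.0000/(4)·0.9512^4·0.3087^2 = -0.701852
  k=2: (−1)^2·36.0000/(4)·0.9512^2·0.3087^4 = +0.073909
  k=3: (−1)^3·36.0000/(36)·0.9512^0·0.3087^6 = -0.000865
d^3_{0,0}(0.6276) = +0.740548 -0.701852 +0.073909 -0.000865 = +0.111740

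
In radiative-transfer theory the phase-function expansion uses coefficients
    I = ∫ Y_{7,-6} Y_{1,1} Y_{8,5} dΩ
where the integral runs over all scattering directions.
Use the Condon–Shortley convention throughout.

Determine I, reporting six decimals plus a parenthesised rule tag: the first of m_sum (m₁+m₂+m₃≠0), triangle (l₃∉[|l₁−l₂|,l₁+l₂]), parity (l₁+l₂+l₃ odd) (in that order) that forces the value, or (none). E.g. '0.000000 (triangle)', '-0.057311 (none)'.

Checks pass: Σm=0; 16 even; l₃=8∈[6,8].
(2·7+1)(2·1+1)(2·8+1) = 765
Δ: 0! 14! 2! / 17! → 1/2040
sum: t=0:+1/25401600 = 1/25401600
3j²(7 1 8; 0 0 0) = Δ·Π!·Σ² = 8/255  (sign +1)
sum: t=0:+1/12454041600 = 1/12454041600
3j²(7 1 8; -6 1 5) = Δ·Π!·Σ² = 1/680  (sign -1)
combine: 4πI² = 765·8/255·1/680 = 3/85
take √, sign -1: I = -0.05299638
No selection rule forces the value: the integral is nonzero (none).

-0.052996 (none)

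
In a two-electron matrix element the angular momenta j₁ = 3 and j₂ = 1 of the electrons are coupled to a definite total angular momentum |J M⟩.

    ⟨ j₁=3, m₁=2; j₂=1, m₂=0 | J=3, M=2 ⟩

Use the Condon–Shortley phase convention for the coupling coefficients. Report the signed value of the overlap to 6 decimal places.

triangle: 1!×5!×1!/8! = 120/40320
(j±m)!: 5!×1!×1!×1!×5!×1! = 14400
prefactor² = (2J+1)×Δ×N² = 300
  k=0: +1/(0!×1!×1!×1!×4!×0!) = 1/24
  k=1: −1/(1!×0!×0!×0!×5!×1!) = -1/120
Σ = 1/30  ⇒  CG² = 300×(1/30)² = 1/3
CG = +√(1/3) = +0.577350

+0.577350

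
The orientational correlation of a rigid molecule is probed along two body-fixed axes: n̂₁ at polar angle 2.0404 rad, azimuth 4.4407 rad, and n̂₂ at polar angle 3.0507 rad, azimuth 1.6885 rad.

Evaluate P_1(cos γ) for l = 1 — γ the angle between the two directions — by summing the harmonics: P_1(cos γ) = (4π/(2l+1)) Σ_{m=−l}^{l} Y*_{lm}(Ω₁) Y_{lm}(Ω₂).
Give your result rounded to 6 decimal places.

Summing Y*_{l m}(θ₁,φ₁)·Y_{l m}(θ₂,φ₂) over m ∈ [−1, 1]; prefactor 4π/(2·1+1) = 4.188790:
  m=-1: Y*=(-0.082680, -0.296792)  Y=(-0.003683, -0.031143)  product (-0.008938, 0.003668)
  m=+0: Y*=(-0.221109, -0.000000)  Y=(-0.486586, 0.000000)  product (0.107588, 0.000000)
  m=+1: Y*=(0.082680, -0.296792)  Y=(0.003683, -0.031143)  product (-0.008938, -0.003668)
Total Σ_m = (0.089711, 0.000000). Multiply by 4.188790: (0.375782, 0.000000). P_1(cos γ) = 0.375782

0.375782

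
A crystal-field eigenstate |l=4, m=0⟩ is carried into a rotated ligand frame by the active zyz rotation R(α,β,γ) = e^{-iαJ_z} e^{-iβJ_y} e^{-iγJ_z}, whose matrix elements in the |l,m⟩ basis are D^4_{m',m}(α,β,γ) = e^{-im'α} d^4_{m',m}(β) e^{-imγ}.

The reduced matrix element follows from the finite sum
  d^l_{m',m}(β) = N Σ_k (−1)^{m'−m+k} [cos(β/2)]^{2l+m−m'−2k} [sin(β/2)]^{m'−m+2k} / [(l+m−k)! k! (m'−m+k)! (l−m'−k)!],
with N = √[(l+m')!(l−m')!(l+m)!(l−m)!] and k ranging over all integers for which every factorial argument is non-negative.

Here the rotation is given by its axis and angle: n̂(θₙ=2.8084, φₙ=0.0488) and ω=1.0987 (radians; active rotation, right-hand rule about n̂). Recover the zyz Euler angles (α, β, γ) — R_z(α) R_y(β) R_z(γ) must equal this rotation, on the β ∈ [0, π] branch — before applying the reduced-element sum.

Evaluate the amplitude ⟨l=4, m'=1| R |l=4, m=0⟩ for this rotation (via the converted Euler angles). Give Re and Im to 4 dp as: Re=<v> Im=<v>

Axis–angle → zyz. n̂ = (sinθₙcosφₙ, sinθₙsinφₙ, cosθₙ) = (+0.326672, +0.015954, -0.945003), ω = 1.0987.
R = I cosω + sinω [n̂]ₓ + (1−cosω) n̂n̂ᵀ gives
  R = [+0.512940, +0.844477, -0.154112; -0.838794, +0.454893, -0.299161; -0.182530, +0.282719, +0.941675]
β = atan2(√(R₁₃²+R₂₃²), R₃₃) = 0.343222; α = atan2(R₂₃, R₁₃) mod 2π = 4.236697; γ = atan2(R₃₂, −R₃₁) mod 2π = 0.997505
First d^4_{1,0}(β=0.3432), then the phase factors e^{-i(1)α} and e^{-i(0)γ}:
c=cos(0.343222/2)=0.985311, s=sin(0.343222/2)=0.170770; N=√[120·6·24·24]=643.987578
k: max(0,(0)−(1))=0 … min(4+(0),4−(1))=3
  k=0: (−1)^1·643.9876/(144)·0.9853^7·0.1708^1 = -0.688556
  k=1: (−1)^2·643.9876/(24)·0.9853^5·0.1708^3 = +0.124098
  k=2: (−1)^3·643.9876/(24)·0.9853^3·0.1708^5 = -0.003728
  k=3: (−1)^4·643.9876/(144)·0.9853^1·0.1708^7 = +0.000019
d^4_{1,0}(0.3432) = -0.688556 +0.124098 -0.003728 +0.000019 = -0.568167
D = (-0.457953+0.888976i)·(-0.568167)·(+1.000000+0.000000i) = +0.260194-0.505087i

Re=0.2602 Im=-0.5051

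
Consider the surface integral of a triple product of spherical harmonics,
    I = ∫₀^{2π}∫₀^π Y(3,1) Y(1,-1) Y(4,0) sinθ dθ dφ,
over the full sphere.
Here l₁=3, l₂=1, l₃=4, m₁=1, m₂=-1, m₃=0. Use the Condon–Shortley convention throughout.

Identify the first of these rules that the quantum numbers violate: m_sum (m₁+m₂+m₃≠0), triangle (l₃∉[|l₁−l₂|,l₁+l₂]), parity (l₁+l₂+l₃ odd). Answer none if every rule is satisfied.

azimuthal sum: 1 − 1 + 0 = 0  ✓
2 ≤ 4 ≤ 4 (triangle on l)  ✓
L = 3 + 1 + 4 = 8 (even)  ✓

none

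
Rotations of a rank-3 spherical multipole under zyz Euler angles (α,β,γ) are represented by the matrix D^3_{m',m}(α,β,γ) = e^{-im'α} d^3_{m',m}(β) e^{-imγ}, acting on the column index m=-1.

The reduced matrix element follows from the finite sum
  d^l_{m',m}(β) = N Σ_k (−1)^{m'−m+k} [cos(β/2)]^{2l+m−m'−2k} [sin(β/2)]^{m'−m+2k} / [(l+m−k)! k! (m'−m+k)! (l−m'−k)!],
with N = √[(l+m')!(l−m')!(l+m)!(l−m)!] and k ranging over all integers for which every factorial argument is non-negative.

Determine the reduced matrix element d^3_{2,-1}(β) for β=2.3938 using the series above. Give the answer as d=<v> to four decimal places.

d^3_{2,-1}(β=2.3938) via the finite sum:
c=cos(2.393800/2)=0.365245, s=sin(2.393800/2)=0.930911; N=√[120·1·2·24]=75.894664
k∈{0,1} keeps every argument non-negative
  k=0: (−1)^3·75.8947/(12)·0.3652^3·0.9309^3 = -0.248604
  k=1: (−1)^4·75.8947/(24)·0.3652^1·0.9309^5 = +0.807470
d^3_{2,-1}(2.3938) = -0.248604 +0.807470 = +0.558865

d=0.5589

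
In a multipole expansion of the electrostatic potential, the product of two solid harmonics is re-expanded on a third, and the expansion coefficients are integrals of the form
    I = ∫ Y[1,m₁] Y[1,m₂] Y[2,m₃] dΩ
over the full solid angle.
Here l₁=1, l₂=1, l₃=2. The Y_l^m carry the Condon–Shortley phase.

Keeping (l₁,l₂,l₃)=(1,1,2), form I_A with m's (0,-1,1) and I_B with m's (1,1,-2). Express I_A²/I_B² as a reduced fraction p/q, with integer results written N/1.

1/2

Shared (l₁,l₂,l₃)=(1,1,2): N and (l;000)² cancel in I_A²/I_B².
A: Δ = 0!·2!·2!/5! = 1/30; Racah Σ t=0..0: t=0:+1/2 = 1/2; ⇒ 3j(1 1 2; 0 -1 1)² = 1/10, sgn -1
B: Δ = 0!·2!·2!/5! = 1/30; Racah Σ t=0..0: t=0:+1/4 = 1/4; ⇒ 3j(1 1 2; 1 1 -2)² = 1/5, sgn +1
I_A²/I_B² = (1/10)/(1/5) = 1/2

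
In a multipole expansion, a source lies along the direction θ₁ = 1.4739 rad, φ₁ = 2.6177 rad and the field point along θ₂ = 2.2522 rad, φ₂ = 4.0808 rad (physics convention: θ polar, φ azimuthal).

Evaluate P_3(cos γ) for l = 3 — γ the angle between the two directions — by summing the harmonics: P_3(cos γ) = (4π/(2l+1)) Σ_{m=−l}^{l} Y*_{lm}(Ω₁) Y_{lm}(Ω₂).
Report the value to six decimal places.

-0.033206

Summing Y*_{l m}(θ₁,φ₁)·Y_{l m}(θ₂,φ₂) over m ∈ [−3, 3]; prefactor 4π/(2·3+1) = 1.795196:
  m=-3: Y*=0.00036 + 0.41138j  Y=0.18531 + 0.06223j  product -0.02553 + 0.07626j
  m=-2: Y*=0.04892 - 0.08485j  Y=0.11758 + 0.37010j  product 0.03716 + 0.00813j
  m=-1: Y*=0.26549 - 0.15338j  Y=-0.14580 + 0.19930j  product -0.00814 + 0.07527j
  m=+0: Y*=-0.10662 + 0.00000j  Y=0.23887 + 0.00000j  product -0.02547 + 0.00000j
  m=+1: Y*=-0.26549 - 0.15338j  Y=0.14580 + 0.19930j  product -0.00814 - 0.07527j
  m=+2: Y*=0.04892 + 0.08485j  Y=0.11758 - 0.37010j  product 0.03716 - 0.00813j
  m=+3: Y*=-0.00036 + 0.41138j  Y=-0.18531 + 0.06223j  product -0.02553 - 0.07626j
Total Σ_m = -0.01850 + 0.00000j. Multiply by 1.795196: -0.03321 + 0.00000j. P_3(cos γ) = -0.033206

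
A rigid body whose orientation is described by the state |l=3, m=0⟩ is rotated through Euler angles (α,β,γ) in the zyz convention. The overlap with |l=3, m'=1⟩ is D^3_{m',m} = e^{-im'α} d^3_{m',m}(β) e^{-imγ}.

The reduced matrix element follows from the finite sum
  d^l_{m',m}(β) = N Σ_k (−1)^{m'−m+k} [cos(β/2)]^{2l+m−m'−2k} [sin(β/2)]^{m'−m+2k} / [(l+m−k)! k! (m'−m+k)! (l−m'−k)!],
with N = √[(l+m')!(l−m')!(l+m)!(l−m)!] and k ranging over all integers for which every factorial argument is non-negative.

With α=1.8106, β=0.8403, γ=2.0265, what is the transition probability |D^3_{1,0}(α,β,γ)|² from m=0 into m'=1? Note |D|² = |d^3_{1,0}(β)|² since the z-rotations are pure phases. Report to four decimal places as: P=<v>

P=0.1564

First d^3_{1,0}(β=0.8403), then the phase factors e^{-i(1)α} and e^{-i(0)γ}:
c=cos(0.840300/2)=0.913028, s=sin(0.840300/2)=0.407897; N=√[24·2·6·6]=41.569219
Admissible k: 0..2 (factorial args all ≥0)
  k=0: (−1)^1·41.5692/(12)·0.9130^5·0.4079^1 = -0.896523
  k=1: (−1)^2·41.5692/(4)·0.9130^3·0.4079^3 = +0.536805
  k=2: (−1)^3·41.5692/(12)·0.9130^1·0.4079^5 = -0.035713
d^3_{1,0}(0.8403) = -0.896523 +0.536805 -0.035713 = -0.395431
|D^3_{1,0}|² = |d^3_{1,0}(β)|² = (-0.395431)² = 0.156366 (the z-rotation phases have unit modulus)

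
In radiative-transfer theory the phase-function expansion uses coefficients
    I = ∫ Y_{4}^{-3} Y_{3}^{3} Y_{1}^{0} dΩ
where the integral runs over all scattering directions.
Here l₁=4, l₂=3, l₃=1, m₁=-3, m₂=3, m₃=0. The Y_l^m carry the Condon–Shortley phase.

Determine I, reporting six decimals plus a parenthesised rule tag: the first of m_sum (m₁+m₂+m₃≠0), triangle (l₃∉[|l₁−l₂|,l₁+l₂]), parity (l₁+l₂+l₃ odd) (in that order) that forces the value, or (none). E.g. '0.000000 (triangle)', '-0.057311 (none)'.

-0.162868 (none)

m-sum 0 ✓  L=8 even ✓  1≤1≤7 ✓
Π(2lᵢ+1) = 9×7×3 = 189
triangle coeff Δ(4,3,1) = 1/252
Σ_t [3,3]: t=3:−1/36 = -1/36
(3j)²=4/63 [(4 3 1; 0 0 0)], sign=+1
Σ_t [6,6]: t=6:+1/720 = 1/720
(3j)²=1/36 [(4 3 1; -3 3 0)], sign=-1
⇒ 4πI² = 1/3
I = (-1)√(1/3/(4π)) = -0.16286750
No selection rule forces the value: the integral is nonzero (none).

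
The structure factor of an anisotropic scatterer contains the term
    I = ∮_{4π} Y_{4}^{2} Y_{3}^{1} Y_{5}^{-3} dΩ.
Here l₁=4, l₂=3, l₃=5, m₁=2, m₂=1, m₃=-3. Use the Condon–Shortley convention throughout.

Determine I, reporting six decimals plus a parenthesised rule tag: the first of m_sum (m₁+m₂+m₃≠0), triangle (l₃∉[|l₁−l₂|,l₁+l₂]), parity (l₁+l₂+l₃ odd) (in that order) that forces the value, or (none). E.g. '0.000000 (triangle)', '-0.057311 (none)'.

m-sum 0 ✓  L=12 even ✓  1≤5≤7 ✓
Π(2lᵢ+1) = 9×7×11 = 693
triangle coeff Δ(4,3,5) = 1/180180
Σ_t [0,2]: t=0:+1/576 t=1:−1/144 t=2:+1/576 = -1/288
(3j)²=20/1001 [(4 3 5; 0 0 0)], sign=+1
Σ_t [0,2]: t=0:+1/2304 t=1:−1/720 t=2:+1/5760 = -1/1280
(3j)²=27/1430 [(4 3 5; 2 1 -3)], sign=-1
⇒ 4πI² = 486/1859
I = (-1)√(486/1859/(4π)) = -0.14423595
No selection rule forces the value: the integral is nonzero (none).

-0.144236 (none)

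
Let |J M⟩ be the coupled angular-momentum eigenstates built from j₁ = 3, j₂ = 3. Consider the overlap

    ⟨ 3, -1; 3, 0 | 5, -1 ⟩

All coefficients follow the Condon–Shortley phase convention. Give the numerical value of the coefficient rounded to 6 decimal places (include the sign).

−√(5/42) = -0.345033

j₁+j₂−J=1  J+j₁−j₂=5  J−j₁+j₂=5  j₁+j₂+J+1=12
(j₁±m₁, j₂±m₂, J±M) = (2,4,3,3,4,6)
P² = 69120/7
sum k=0..1:
  [0] +1/288 = 1/288
  [1] −1/144 = -1/144
S = -1/288
C² = P²·S² = 5/42 ; C = -0.345033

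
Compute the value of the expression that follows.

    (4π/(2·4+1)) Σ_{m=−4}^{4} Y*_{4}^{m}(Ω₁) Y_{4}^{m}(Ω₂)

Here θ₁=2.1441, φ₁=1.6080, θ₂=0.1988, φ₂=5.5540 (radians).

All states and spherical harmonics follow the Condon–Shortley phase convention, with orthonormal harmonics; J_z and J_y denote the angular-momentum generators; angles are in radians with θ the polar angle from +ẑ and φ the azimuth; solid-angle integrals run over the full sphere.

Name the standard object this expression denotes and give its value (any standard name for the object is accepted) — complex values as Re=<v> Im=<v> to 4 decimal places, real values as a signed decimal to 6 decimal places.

This sum is the spherical-harmonic addition theorem: it equals the Legendre polynomial P_l(cos γ) of the angle γ between the two directions.
Summing Y*_{l m}(θ₁,φ₁)·Y_{l m}(θ₂,φ₂) over m ∈ [−4, 4]; prefactor 4π/(2·4+1) = 1.396263:
  m=-4: (0.218007, 0.032684) × (-0.000656, 0.000150) = (-0.000148, 0.000011)  (running Σ = (-0.000148, 0.000011))
  m=-3: (-0.044837, 0.400057) × (-0.005467, 0.007710) = (-0.002839, -0.002533)  (running Σ = (-0.002987, -0.002521))
  m=-2: (-0.249451, -0.018595) × (0.008383, 0.074251) = (-0.000710, -0.018678)  (running Σ = (-0.003698, -0.021199))
  m=-1: (-0.007542, 0.202620) × (0.254557, 0.227434) = (-0.048003, 0.049863)  (running Σ = (-0.051700, 0.028664))
  m=0: (-0.295851, -0.000000) × (0.686877, 0.000000) = (-0.203213, -0.000000)  (running Σ = (-0.254914, 0.028664))
  m=1: (0.007542, 0.202620) × (-0.254557, 0.227434) = (-0.048003, -0.049863)  (running Σ = (-0.302916, -0.021199))
  m=2: (-0.249451, 0.018595) × (0.008383, -0.074251) = (-0.000710, 0.018678)  (running Σ = (-0.303627, -0.002521))
  m=3: (0.044837, 0.400057) × (0.005467, 0.007710) = (-0.002839, 0.002533)  (running Σ = (-0.306466, 0.000011))
  m=4: (0.218007, -0.032684) × (-0.000656, -0.000150) = (-0.000148, -0.000011)  (running Σ = (-0.306614, 0.000000))
Accumulated sum (-0.306614, 0.000000); after 4π/(2l+1) scaling, (-0.428114, 0.000000) ⇒ P_4 = -0.428114

Legendre polynomial (addition theorem), -0.428114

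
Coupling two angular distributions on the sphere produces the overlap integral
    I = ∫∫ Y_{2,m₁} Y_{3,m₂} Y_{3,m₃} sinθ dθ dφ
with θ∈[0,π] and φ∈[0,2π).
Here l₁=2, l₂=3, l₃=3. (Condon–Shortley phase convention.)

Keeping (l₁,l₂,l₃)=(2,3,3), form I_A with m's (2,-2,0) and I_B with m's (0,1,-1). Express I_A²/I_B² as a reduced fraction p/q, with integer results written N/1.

20/9

Same 2,3,3: normalisation and zero-m 3j drop out of the ratio.
A: Δ: 2! 2! 4! / 9! → 1/3780; sum: t=0:+1/24 = 1/24; 3j²(2 3 3; 2 -2 0) = Δ·Π!·Σ² = 1/21  (sign -1)
B: Δ: 2! 2! 4! / 9! → 1/3780; sum: t=0:+1/96 t=1:−1/6 t=2:+1/16 = -3/32; 3j²(2 3 3; 0 1 -1) = Δ·Π!·Σ² = 3/140  (sign -1)
I_A²/I_B² = (1/21)/(3/140) = 20/9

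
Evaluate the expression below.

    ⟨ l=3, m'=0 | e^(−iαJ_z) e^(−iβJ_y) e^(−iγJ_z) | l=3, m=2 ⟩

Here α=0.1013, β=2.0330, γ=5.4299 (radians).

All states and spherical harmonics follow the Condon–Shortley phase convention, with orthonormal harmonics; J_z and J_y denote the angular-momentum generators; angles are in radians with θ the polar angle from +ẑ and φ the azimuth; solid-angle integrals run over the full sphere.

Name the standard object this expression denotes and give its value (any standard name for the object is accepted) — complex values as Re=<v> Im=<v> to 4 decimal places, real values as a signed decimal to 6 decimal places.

Wigner D-matrix element, Re=0.0662 Im=-0.4847

This is a Wigner D-matrix element — the rotation-matrix element ⟨l m'| R(α,β,γ) |l m⟩ in the angular-momentum basis.
D^3_{0,2}(0.1013,2.0330,5.4299) = e^{-i·0·0.1013}·d^3_{0,2}(2.0330)·e^{-i·2·5.4299}. Compute d first:
With c≡cos(β/2)=0.526345 and s≡sin(β/2)=0.850271, N=[6·6·120·1]^{1/2}=65.726707
k: max(0,(2)−(0))=2 … min(3+(2),3−(0))=3
  k=2: (−1)^0·65.7267/(12)·0.5263^4·0.8503^2 = +0.303919
  k=3: (−1)^1·65.7267/(12)·0.5263^2·0.8503^4 = -0.793106
d^3_{0,2}(2.0330) = +0.303919 -0.793106 = -0.489187
Attach z-rotation phases: D = e^{-i(0)(0.1013)}·(-0.489187)·e^{-i(2)(5.4299)} = +0.066215-0.484685i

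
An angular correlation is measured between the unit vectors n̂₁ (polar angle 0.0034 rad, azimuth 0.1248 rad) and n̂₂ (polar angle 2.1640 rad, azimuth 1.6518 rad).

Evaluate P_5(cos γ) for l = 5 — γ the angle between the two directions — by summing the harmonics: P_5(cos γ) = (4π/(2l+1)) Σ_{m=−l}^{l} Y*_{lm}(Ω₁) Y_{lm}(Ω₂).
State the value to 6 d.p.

0.050191

Summing Y*_{l m}(θ₁,φ₁)·Y_{l m}(θ₂,φ₂) over m ∈ [−5, 5]; prefactor 4π/(2·5+1) = 1.142397:
  m=-5: (0.000000, 0.000000) × (-0.071673, -0.167178) = (0.000000, -0.000000)  (running Σ = (0.000000, -0.000000))
  m=-4: (0.000000, 0.000000) × (-0.367623, 0.123466) = (-0.000000, -0.000000)  (running Σ = (-0.000000, -0.000000))
  m=-3: (0.000000, 0.000000) × (0.086008, 0.346933) = (-0.000000, 0.000000)  (running Σ = (-0.000000, 0.000000))
  m=-2: (0.000038, 0.000010) × (-0.040169, 0.006565) = (-0.000002, -0.000000)  (running Σ = (-0.000002, -0.000000))
  m=-1: (0.008644, 0.001084) × (0.028455, 0.350511) = (-0.000134, 0.003061)  (running Σ = (-0.000136, 0.003060))
  m=0: (0.935521, -0.000000) × (0.047253, 0.000000) = (0.044206, 0.000000)  (running Σ = (0.044070, 0.003060))
  m=1: (-0.008644, 0.001084) × (-0.028455, 0.350511) = (-0.000134, -0.003061)  (running Σ = (0.043936, -0.000000))
  m=2: (0.000038, -0.000010) × (-0.040169, -0.006565) = (-0.000002, 0.000000)  (running Σ = (0.043935, 0.000000))
  m=3: (-0.000000, 0.000000) × (-0.086008, 0.346933) = (-0.000000, -0.000000)  (running Σ = (0.043935, -0.000000))
  m=4: (0.000000, -0.000000) × (-0.367623, -0.123466) = (-0.000000, 0.000000)  (running Σ = (0.043935, -0.000000))
  m=5: (-0.000000, 0.000000) × (0.071673, -0.167178) = (0.000000, 0.000000)  (running Σ = (0.043935, -0.000000))
Total Σ_m = (0.043935, -0.000000). Multiply by 1.142397: (0.050191, -0.000000). P_5(cos γ) = 0.050191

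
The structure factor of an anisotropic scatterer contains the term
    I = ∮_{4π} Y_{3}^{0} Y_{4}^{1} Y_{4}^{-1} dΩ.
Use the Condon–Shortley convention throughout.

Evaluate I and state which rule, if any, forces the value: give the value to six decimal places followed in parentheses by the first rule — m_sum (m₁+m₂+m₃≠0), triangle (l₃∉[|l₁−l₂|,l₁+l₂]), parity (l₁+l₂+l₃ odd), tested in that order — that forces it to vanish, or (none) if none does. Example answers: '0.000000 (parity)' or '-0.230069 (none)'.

Σlᵢ=11 odd — θ-integrand is odd under cosθ→−cosθ; I=0

0.000000 (parity)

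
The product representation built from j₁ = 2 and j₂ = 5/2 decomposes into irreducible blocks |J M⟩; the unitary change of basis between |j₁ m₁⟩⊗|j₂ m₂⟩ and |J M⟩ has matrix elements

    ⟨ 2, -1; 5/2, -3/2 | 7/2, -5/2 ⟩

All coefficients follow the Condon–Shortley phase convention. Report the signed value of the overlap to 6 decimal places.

triangle: 1!·3!·4!/9! = 144/362880
(j±m)!: 1!·3!·1!·4!·1!·6! = 103680
prefactor² = (2J+1)·Δ·N² = 2304/7
  k=0: +1/(0!·1!·3!·1!·0!·3!) = 1/36
  k=1: −1/(1!·0!·2!·0!·1!·4!) = -1/48
Σ = 1/144  ⇒  CG² = 2304/7·(1/144)² = 1/63
CG = +√(1/63) = +0.125988

+√(1/63) ≈ +0.125988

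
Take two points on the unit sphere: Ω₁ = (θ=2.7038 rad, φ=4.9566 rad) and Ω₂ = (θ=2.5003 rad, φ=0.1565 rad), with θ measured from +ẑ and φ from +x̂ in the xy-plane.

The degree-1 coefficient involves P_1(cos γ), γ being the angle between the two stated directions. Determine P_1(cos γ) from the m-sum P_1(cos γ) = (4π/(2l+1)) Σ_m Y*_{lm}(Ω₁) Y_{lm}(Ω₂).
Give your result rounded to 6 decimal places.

0.747966

Term-by-term m-sum for l=1 (normalisation 4π/3 = 4.188790):
  [-1]  conj(Y_{1,-1})(Ω₁) = +0.035415-0.142123i ; Y_{1,-1}(Ω₂) = +0.204160-0.032214i ; Δ = +0.002652-0.030157i
  [+0]  conj(Y_{1,0})(Ω₁) = -0.442522-0.000000i ; Y_{1,0}(Ω₂) = -0.391528+0.000000i ; Δ = +0.173260+0.000000i
  [+1]  conj(Y_{1,1})(Ω₁) = -0.035415-0.142123i ; Y_{1,1}(Ω₂) = -0.204160-0.032214i ; Δ = +0.002652+0.030157i
Total Σ_m = +0.178564+0.000000i. Multiply by 4.188790: +0.747966+0.000000i. P_1(cos γ) = 0.747966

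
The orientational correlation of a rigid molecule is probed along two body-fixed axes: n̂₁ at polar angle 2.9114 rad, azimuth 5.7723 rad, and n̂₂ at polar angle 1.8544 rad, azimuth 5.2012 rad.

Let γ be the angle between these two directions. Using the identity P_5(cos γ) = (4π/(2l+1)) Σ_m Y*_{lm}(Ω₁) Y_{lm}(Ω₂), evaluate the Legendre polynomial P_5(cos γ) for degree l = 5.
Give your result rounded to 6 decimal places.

Summing Y*_{l m}(θ₁,φ₁)·Y_{l m}(θ₂,φ₂) over m ∈ [−5, 5]; prefactor 4π/(2·5+1) = 1.142397:
  m=-5: Y*=(-0.000239, -0.000159)  Y=(0.243152, -0.290127)  product (-0.000104, 0.000031)
  m=-4: Y*=(0.001763, 0.003448)  Y=(0.130853, 0.323430)  product (-0.000884, 0.001022)
  m=-3: Y*=(0.001180, -0.030925)  Y=(0.089912, 0.009418)  product (0.000397, -0.002769)
  m=-2: Y*=(-0.082655, 0.135109)  Y=(-0.186942, 0.277295)  product (-0.022013, -0.048177)
  m=-1: Y*=(0.420676, -0.235798)  Y=(0.004703, 0.008843)  product (0.004064, 0.002611)
  m=+0: Y*=(-0.598411, -0.000000)  Y=(-0.324151, 0.000000)  product (0.193975, 0.000000)
  m=+1: Y*=(-0.420676, -0.235798)  Y=(-0.004703, 0.008843)  product (0.004064, -0.002611)
  m=+2: Y*=(-0.082655, -0.135109)  Y=(-0.186942, -0.277295)  product (-0.022013, 0.048177)
  m=+3: Y*=(-0.001180, -0.030925)  Y=(-0.089912, 0.009418)  product (0.000397, 0.002769)
  m=+4: Y*=(0.001763, -0.003448)  Y=(0.130853, -0.323430)  product (-0.000884, -0.001022)
  m=+5: Y*=(0.000239, -0.000159)  Y=(-0.243152, -0.290127)  product (-0.000104, -0.000031)
Accumulated sum (0.156893, 0.000000); after 4π/(2l+1) scaling, (0.179235, 0.000000) ⇒ P_5 = 0.179235

0.179235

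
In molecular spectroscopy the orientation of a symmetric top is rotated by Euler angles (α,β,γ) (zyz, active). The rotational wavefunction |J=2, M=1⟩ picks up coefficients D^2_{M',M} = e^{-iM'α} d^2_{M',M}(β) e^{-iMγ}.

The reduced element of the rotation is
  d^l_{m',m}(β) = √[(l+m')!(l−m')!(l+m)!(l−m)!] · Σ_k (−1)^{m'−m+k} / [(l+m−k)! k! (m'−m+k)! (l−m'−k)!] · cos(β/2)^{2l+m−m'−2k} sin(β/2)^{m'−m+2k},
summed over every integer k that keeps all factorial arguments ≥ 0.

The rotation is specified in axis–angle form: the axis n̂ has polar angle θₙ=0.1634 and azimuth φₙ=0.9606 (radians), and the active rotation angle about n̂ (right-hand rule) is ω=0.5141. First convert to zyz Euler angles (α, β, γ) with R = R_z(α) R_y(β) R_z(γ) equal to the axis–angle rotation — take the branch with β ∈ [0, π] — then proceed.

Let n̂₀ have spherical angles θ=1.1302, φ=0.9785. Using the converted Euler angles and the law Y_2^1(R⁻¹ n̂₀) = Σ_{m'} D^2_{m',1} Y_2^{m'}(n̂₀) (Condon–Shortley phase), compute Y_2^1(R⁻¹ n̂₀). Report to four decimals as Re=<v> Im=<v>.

Axis–angle → zyz. n̂ = (sinθₙcosφₙ, sinθₙsinφₙ, cosθₙ) = (+0.093217, +0.133317, +0.986680), ω = 0.5141.
R = I cosω + sinω [n̂]ₓ + (1−cosω) n̂n̂ᵀ gives
  R = [+0.871859, -0.483595, +0.077448; +0.486808, +0.873033, -0.028836; -0.053670, +0.062843, +0.996579]
β = atan2(√(R₁₃²+R₂₃²), R₃₃) = 0.082736; α = atan2(R₂₃, R₁₃) mod 2π = 5.926761; γ = atan2(R₃₂, −R₃₁) mod 2π = 0.863968
Need the full column D^2_{m',1} for m'=−2..2 at α=5.9268, β=0.0827, γ=0.8640.
cos(β/2)=0.999144, sin(β/2)=0.041356
d^2_{-2,1}: single k=3 term ⇒ +0.000141;  D = -0.000001-0.000141i
d^2_{-1,1}: k∈[2..3] ⇒ +0.005122 -0.000003 = +0.005119;  D = +0.001757-0.004808i
d^2_{0,1}: k∈[1..2] ⇒ +0.101042 -0.000173 = +0.100869;  D = +0.065507-0.076703i
d^2_{1,1}: k∈[0..1] ⇒ +0.996582 -0.005122 = +0.991460;  D = +0.866477-0.481882i
d^2_{2,1}: single k=0 term ⇒ -0.082501;  D = -0.081560+0.012420i
Y_2^{m'}(θ=1.1302,φ=0.9785) and Σ D·Y over m':
  (-0.0000-0.0001i)·(-0.1190-0.2927i)  (+0.0018-0.0048i)·(+0.1664-0.2472i)  (+0.0655-0.0767i)·(-0.1433+0.0000i)  (+0.8665-0.4819i)·(-0.1664-0.2472i)  (-0.0816+0.0124i)·(-0.1190+0.2927i)
Y_2^1(R⁻¹ n̂) = -0.267551-0.149644i

Re=-0.2676 Im=-0.1496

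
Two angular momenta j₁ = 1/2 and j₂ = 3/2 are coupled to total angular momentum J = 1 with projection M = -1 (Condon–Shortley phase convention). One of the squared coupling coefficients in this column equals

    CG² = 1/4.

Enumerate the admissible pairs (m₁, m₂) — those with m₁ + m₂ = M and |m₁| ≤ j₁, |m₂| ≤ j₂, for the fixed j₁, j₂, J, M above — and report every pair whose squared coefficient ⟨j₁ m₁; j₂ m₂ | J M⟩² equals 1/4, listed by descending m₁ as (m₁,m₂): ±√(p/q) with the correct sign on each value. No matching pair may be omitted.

(-1/2,-1/2): −√(1/4)

Admissible pairs with m₁+m₂ = M = -1: (-1/2,-1/2), (1/2,-3/2)
  (m₁,m₂)=(1/2,-3/2): CG² = 3/4, CG = +√(3/4)
  (m₁,m₂)=(-1/2,-1/2): CG² = 1/4, CG = −√(1/4)   ← matches the target
Pairs with CG² = 1/4: (-1/2,-1/2): −√(1/4)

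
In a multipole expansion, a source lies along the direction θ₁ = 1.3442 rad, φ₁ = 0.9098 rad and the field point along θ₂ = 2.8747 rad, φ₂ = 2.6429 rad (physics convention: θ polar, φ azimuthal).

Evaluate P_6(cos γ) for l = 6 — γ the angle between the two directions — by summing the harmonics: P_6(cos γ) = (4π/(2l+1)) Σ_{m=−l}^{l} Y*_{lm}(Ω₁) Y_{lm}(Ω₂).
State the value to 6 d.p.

0.041857

Expand P_6 via completeness: Σ_{m} conj(Y_{6,m}) at Ω₁ times Y_{6,m} at Ω₂ —
  term(m=-6) = (-0.000038, 0.000056)   from Y*(Ω₁)=(0.280815, -0.303611), Y(Ω₂)=(-0.000161, 0.000024)
  term(m=-5) = (0.000493, 0.000468)   from Y*(Ω₁)=(-0.053728, -0.325903), Y(Ω₂)=(-0.001642, 0.001243)
  term(m=-4) = (-0.001817, 0.001379)   from Y*(Ω₁)=(0.125728, 0.068295), Y(Ω₂)=(-0.006558, 0.014529)
  term(m=-3) = (0.012917, 0.024397)   from Y*(Ω₁)=(0.303310, -0.132619), Y(Ω₂)=(0.006225, 0.083159)
  term(m=-2) = (-0.014945, 0.005029)   from Y*(Ω₁)=(-0.013369, 0.052619), Y(Ω₂)=(0.157568, 0.243992)
  term(m=-1) = (0.030839, 0.188334)   from Y*(Ω₁)=(0.197655, 0.254153), Y(Ω₂)=(0.520551, 0.283495)
  term(m=+0) = (-0.011596, -0.000000)   from Y*(Ω₁)=(-0.030074, -0.000000), Y(Ω₂)=(0.385585, 0.000000)
  term(m=+1) = (0.030839, -0.188334)   from Y*(Ω₁)=(-0.197655, 0.254153), Y(Ω₂)=(-0.520551, 0.283495)
  term(m=+2) = (-0.014945, -0.005029)   from Y*(Ω₁)=(-0.013369, -0.052619), Y(Ω₂)=(0.157568, -0.243992)
  term(m=+3) = (0.012917, -0.024397)   from Y*(Ω₁)=(-0.303310, -0.132619), Y(Ω₂)=(-0.006225, 0.083159)
  term(m=+4) = (-0.001817, -0.001379)   from Y*(Ω₁)=(0.125728, -0.068295), Y(Ω₂)=(-0.006558, -0.014529)
  term(m=+5) = (0.000493, -0.000468)   from Y*(Ω₁)=(0.053728, -0.325903), Y(Ω₂)=(0.001642, 0.001243)
  term(m=+6) = (-0.000038, -0.000056)   from Y*(Ω₁)=(0.280815, 0.303611), Y(Ω₂)=(-0.000161, -0.000024)
Σ over m = (0.043302, 0.000000); ×(4π/13) → (0.041857, 0.000000). Real part: 0.041857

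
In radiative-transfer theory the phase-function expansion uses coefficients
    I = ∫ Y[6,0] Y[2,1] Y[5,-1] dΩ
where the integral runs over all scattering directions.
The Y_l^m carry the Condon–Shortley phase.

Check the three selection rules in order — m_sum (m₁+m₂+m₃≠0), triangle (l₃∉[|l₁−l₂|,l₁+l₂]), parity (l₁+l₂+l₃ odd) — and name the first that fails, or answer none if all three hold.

Σmᵢ = 0  ✓
l₃∈[|l₁−l₂|,l₁+l₂]=[4,8], have l₃=5  ✓
Σlᵢ = 13 ⇒ odd  ✗

parity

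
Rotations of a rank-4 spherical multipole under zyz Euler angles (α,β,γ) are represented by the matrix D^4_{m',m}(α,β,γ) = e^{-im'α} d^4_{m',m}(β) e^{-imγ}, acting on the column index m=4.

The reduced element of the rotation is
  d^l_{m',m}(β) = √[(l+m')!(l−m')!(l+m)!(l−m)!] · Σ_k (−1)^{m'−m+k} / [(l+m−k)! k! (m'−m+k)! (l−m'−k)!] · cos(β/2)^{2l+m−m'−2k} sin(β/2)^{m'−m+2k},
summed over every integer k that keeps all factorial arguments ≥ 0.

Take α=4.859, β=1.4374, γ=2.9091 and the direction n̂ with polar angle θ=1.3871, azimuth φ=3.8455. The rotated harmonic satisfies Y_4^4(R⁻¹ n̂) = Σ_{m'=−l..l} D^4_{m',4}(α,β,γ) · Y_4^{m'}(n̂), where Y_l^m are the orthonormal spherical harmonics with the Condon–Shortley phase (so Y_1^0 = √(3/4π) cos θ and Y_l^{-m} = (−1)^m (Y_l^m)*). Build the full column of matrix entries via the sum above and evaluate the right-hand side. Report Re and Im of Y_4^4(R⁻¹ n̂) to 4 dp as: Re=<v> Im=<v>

Need the full column D^4_{m',4} for m'=−4..4 at α=4.8590, β=1.4374, γ=2.9091.
cos(β/2)=0.752662, sin(β/2)=0.658407
d^4_{-4,4}: single k=8 term ⇒ +0.035315;  D = +0.001920+0.035262i
d^4_{-3,4}: single k=7 term ⇒ +0.114184;  D = -0.111885+0.022796i
d^4_{-2,4}: single k=6 term ⇒ +0.244200;  D = -0.083186-0.229594i
d^4_{-1,4}: single k=5 term ⇒ +0.394790;  D = +0.347550-0.187265i
d^4_{0,4}: single k=4 term ⇒ +0.504576;  D = +0.301665+0.404470i
d^4_{1,4}: single k=3 term ⇒ +0.515914;  D = -0.364062+0.365550i
d^4_{2,4}: single k=2 term ⇒ +0.417031;  D = -0.335307-0.247960i
d^4_{3,4}: single k=1 term ⇒ +0.254824;  D = +0.119958-0.224823i
d^4_{4,4}: single k=0 term ⇒ +0.102991;  D = +0.096974+0.034689i
Y_4^{m'}(θ=1.3871,φ=3.8455) and Σ D·Y over m':
  (+0.0019+0.0353i)·(-0.3917-0.1324i)  (-0.1119+0.0228i)·(+0.1119+0.1863i)  (-0.0832-0.2296i)·(-0.0402+0.2446i)  (+0.3475-0.1873i)·(+0.1792-0.1521i)  (+0.3017+0.4045i)·(+0.2156+0.0000i)  (-0.3641+0.3655i)·(-0.1792-0.1521i)  (-0.3353-0.2480i)·(-0.0402-0.2446i)  (+0.1200-0.2248i)·(-0.1119+0.1863i)  (+0.0970+0.0347i)·(-0.3917+0.1324i)
Y_4^4(R⁻¹ n̂) = +0.205027+0.085914i

Re=0.2050 Im=0.0859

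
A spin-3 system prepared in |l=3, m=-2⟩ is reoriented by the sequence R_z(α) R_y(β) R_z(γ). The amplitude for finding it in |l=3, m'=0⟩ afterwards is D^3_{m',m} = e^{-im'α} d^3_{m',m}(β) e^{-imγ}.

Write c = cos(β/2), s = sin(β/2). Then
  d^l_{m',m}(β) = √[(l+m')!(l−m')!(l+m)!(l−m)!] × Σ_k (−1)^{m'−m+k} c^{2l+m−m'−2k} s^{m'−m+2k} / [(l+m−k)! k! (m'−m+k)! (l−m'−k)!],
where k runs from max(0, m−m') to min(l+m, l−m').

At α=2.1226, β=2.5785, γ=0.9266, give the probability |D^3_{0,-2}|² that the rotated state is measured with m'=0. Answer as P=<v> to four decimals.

D^3_{0,-2}(2.1226,2.5785,0.9266) = e^{-i·0·2.1226}·d^3_{0,-2}(2.5785)·e^{-i·-2·0.9266}. Compute d first:
Half-angle: c=0.277841, s=0.960627. N=√(6·6·1·120)=65.726707
k: max(0,(-2)−(0))=0 … min(3+(-2),3−(0))=1
  k=0: (−1)^2·65.7267/(12)·0.2778^4·0.9606^2 = +0.030120
  k=1: (−1)^3·65.7267/(12)·0.2778^2·0.9606^4 = -0.360059
d^3_{0,-2}(2.5785) = +0.030120 -0.360059 = -0.329939
|D^3_{0,-2}|² = |d^3_{0,-2}(β)|² = (-0.329939)² = 0.108860 (the z-rotation phases have unit modulus)

P=0.1089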